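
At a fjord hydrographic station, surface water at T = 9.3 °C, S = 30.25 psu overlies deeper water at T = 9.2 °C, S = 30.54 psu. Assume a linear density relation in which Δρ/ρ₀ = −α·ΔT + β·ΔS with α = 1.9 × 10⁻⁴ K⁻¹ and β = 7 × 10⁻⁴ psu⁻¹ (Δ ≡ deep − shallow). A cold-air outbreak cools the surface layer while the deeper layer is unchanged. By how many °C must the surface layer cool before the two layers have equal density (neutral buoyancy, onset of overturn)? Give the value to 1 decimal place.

1.2 °C

Neutral buoyancy requires Δρ = 0, i.e. −α(T_deep − T_surf′) + β(S_deep − S_surf) = 0.
T_surf′ = T_deep − (β/α)·ΔS = 9.2 − (7 × 10⁻⁴/1.9 × 10⁻⁴)·(+0.29) = 8.132 °C.
Cooling required: 9.3 − (8.132) = 1.168 °C.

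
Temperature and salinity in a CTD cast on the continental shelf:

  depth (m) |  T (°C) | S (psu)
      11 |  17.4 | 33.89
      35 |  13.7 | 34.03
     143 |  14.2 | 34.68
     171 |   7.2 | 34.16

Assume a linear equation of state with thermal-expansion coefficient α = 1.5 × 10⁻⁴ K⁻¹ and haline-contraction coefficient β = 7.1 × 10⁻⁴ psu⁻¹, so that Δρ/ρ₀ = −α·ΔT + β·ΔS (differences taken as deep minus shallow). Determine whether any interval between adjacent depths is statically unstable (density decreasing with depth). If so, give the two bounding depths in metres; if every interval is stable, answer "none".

Evaluate Δρ/ρ₀ = −αΔT + βΔS across each adjacent pair:
  11–35 m: −αΔT+βΔS = −(1.5 × 10⁻⁴)(-3.7)+(7.1 × 10⁻⁴)(+0.14) = 6.5 × 10⁻⁴ → stable
  35–143 m: −αΔT+βΔS = −(1.5 × 10⁻⁴)(+0.5)+(7.1 × 10⁻⁴)(+0.65) = 3.9 × 10⁻⁴ → stable
  143–171 m: −αΔT+βΔS = −(1.5 × 10⁻⁴)(-7.0)+(7.1 × 10⁻⁴)(-0.52) = 6.8 × 10⁻⁴ → stable
Every interval has Δρ > 0: the column is stably stratified throughout.

none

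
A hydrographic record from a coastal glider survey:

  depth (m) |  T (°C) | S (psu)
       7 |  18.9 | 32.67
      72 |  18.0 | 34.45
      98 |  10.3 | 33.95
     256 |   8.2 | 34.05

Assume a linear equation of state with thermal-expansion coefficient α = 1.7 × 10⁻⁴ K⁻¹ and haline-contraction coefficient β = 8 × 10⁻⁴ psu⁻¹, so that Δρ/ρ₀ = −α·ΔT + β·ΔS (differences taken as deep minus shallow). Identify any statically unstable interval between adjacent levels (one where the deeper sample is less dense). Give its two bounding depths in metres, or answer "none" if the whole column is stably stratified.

Evaluate Δρ/ρ₀ = −αΔT + βΔS across each adjacent pair:
  7–72 m: −αΔT+βΔS = −(1.7 × 10⁻⁴)(-0.9)+(8 × 10⁻⁴)(+1.78) = 1.6 × 10⁻³ → stable
  72–98 m: −αΔT+βΔS = −(1.7 × 10⁻⁴)(-7.7)+(8 × 10⁻⁴)(-0.50) = 9.1 × 10⁻⁴ → stable
  98–256 m: −αΔT+βΔS = −(1.7 × 10⁻⁴)(-2.1)+(8 × 10⁻⁴)(+0.10) = 4.4 × 10⁻⁴ → stable
Every interval has Δρ > 0: the column is stably stratified throughout.

none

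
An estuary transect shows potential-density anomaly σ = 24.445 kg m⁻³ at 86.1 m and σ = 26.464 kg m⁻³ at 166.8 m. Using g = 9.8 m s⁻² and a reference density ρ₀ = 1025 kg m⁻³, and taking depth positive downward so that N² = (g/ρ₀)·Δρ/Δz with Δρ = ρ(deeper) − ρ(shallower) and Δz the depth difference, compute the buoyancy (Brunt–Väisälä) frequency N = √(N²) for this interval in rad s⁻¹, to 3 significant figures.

Δρ = 1026.464 − 1024.445 = 2.019 kg m⁻³ over Δz = 166.8 − 86.1 = 80.7 m.
N² = (9.8/1025) × (2.019/80.7) = 2.3920 × 10⁻⁴ s⁻².
N = √(2.3920 × 10⁻⁴) = 0.015466 rad s⁻¹ ≈ 0.0155 rad s⁻¹.

0.0155 rad s⁻¹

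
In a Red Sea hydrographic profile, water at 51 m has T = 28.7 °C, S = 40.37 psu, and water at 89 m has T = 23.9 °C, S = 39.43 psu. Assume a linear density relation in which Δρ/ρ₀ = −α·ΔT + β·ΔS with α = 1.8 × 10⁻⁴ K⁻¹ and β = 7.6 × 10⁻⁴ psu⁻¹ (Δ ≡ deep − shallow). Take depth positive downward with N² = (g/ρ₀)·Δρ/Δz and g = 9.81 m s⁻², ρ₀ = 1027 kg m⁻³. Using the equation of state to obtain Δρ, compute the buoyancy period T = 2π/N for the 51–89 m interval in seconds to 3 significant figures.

ΔT = -4.8 K, ΔS = -0.94 psu (deep − shallow).
Δρ/ρ₀ = −αΔT + βΔS = 8.64 × 10⁻⁴ − 7.144 × 10⁻⁴ = 1.496 × 10⁻⁴, so Δρ ≈ 0.1536 kg m⁻³.
N² = (g/ρ₀)·Δρ/Δz = g·(Δρ/ρ₀)/Δz = 9.81 × 1.496 × 10⁻⁴ / 38 = 3.8620 × 10⁻⁵ s⁻².
N = √(3.8620 × 10⁻⁵) = 6.2145 × 10⁻³ rad s⁻¹ → T = 2π/N = 1.0111 × 10³ s ≈ 1.01 × 10³ s.

1.01 × 10³ s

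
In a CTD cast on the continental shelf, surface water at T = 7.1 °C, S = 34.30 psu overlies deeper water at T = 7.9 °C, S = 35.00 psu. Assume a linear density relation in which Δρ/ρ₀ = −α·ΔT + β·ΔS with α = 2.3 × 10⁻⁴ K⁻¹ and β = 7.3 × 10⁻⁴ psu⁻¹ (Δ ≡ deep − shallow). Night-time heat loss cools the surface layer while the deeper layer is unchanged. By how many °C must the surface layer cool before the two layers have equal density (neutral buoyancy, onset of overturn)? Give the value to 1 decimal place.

1.4 °C

Neutral buoyancy requires Δρ = 0, i.e. −α(T_deep − T_surf′) + β(S_deep − S_surf) = 0.
T_surf′ = T_deep − (β/α)·ΔS = 7.9 − (7.3 × 10⁻⁴/2.3 × 10⁻⁴)·(+0.70) = 5.678 °C.
Cooling required: 7.1 − (5.678) = 1.422 °C.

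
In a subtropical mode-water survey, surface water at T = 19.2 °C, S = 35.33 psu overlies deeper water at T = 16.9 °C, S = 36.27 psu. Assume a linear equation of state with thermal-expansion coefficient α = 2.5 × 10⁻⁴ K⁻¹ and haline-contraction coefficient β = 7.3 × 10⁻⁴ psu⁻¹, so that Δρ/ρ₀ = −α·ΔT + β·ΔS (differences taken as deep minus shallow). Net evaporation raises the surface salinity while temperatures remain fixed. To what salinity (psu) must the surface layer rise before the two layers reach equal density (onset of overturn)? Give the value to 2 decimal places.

37.06 psu

Neutral buoyancy requires −α(T_deep − T_surf) + β(S_deep − S_surf′) = 0.
S_surf′ = S_deep − (α/β)·ΔT = 36.27 − (2.5 × 10⁻⁴/7.3 × 10⁻⁴)·(-2.3) = 37.0577 psu.
Increase required: 37.0577 − 35.33 = 1.7277 psu.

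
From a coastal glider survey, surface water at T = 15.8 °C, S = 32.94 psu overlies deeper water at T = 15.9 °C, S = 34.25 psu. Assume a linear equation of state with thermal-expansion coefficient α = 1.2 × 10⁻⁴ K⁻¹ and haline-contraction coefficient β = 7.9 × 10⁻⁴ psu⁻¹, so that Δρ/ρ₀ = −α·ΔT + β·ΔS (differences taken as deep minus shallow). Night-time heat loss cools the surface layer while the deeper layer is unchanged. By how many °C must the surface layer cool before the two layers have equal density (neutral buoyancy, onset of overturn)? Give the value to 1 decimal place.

Neutral buoyancy requires Δρ = 0, i.e. −α(T_deep − T_surf′) + β(S_deep − S_surf) = 0.
T_surf′ = T_deep − (β/α)·ΔS = 15.9 − (7.9 × 10⁻⁴/1.2 × 10⁻⁴)·(+1.31) = 7.276 °C.
Cooling required: 15.8 − (7.276) = 8.524 °C.

8.5 °C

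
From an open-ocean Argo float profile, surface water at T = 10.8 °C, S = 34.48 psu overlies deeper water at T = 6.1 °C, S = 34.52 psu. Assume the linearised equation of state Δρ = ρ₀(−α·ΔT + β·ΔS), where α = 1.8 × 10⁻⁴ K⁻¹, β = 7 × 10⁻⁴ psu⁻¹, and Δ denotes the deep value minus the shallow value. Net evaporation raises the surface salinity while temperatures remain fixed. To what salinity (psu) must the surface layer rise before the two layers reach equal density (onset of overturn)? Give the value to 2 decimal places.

35.73 psu

Neutral buoyancy requires −α(T_deep − T_surf) + β(S_deep − S_surf′) = 0.
S_surf′ = S_deep − (α/β)·ΔT = 34.52 − (1.8 × 10⁻⁴/7 × 10⁻⁴)·(-4.7) = 35.7286 psu.
Increase required: 35.7286 − 34.48 = 1.2486 psu.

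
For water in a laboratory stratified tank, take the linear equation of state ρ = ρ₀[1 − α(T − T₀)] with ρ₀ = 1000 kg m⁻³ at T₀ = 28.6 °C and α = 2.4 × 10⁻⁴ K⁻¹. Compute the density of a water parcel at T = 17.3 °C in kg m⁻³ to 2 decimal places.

1002.71 kg m⁻³

T − T₀ = -11.3 K.
Bracket = 1 − α·(-11.3) = 1 + (2.712 × 10⁻³) = 1.0027120.
ρ = 1000 × 1.0027120 = 1002.71 kg m⁻³.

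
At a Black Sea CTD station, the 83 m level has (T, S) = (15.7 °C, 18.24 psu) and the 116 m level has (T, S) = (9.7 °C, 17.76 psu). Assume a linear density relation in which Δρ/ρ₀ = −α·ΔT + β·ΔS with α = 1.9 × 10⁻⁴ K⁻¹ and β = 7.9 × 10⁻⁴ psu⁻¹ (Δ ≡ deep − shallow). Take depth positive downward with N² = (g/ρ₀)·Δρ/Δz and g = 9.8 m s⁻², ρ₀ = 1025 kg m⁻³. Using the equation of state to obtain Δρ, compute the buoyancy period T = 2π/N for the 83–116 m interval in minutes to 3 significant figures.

6.97 min

ΔT = -6.0 K, ΔS = -0.48 psu (deep − shallow).
Δρ/ρ₀ = −αΔT + βΔS = 1.14 × 10⁻³ − 3.792 × 10⁻⁴ = 7.608 × 10⁻⁴, so Δρ ≈ 0.7798 kg m⁻³.
N² = (g/ρ₀)·Δρ/Δz = g·(Δρ/ρ₀)/Δz = 9.8 × 7.608 × 10⁻⁴ / 33 = 2.2593 × 10⁻⁴ s⁻².
N = √(2.2593 × 10⁻⁴) = 0.015031 rad s⁻¹ → T = 2π/N = 418.02 s = 6.9670 min ≈ 6.97 min.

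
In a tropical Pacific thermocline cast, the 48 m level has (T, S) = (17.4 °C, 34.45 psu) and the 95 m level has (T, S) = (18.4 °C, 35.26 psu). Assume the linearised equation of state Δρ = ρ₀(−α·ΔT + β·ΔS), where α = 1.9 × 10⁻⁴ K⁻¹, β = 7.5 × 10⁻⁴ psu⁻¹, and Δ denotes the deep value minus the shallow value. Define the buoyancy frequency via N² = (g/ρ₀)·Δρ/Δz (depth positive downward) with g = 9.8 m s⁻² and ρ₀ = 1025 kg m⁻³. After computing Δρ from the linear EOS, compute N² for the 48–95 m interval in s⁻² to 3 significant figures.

8.71 × 10⁻⁵ s⁻²

ΔT = +1.0 K, ΔS = +0.81 psu (deep − shallow).
Δρ/ρ₀ = −αΔT + βΔS = -1.90 × 10⁻⁴ + 6.075 × 10⁻⁴ = 4.175 × 10⁻⁴, so Δρ ≈ 0.4279 kg m⁻³.
N² = (g/ρ₀)·Δρ/Δz = g·(Δρ/ρ₀)/Δz = 9.8 × 4.175 × 10⁻⁴ / 47 = 8.7053 × 10⁻⁵ s⁻² ≈ 8.71 × 10⁻⁵ s⁻².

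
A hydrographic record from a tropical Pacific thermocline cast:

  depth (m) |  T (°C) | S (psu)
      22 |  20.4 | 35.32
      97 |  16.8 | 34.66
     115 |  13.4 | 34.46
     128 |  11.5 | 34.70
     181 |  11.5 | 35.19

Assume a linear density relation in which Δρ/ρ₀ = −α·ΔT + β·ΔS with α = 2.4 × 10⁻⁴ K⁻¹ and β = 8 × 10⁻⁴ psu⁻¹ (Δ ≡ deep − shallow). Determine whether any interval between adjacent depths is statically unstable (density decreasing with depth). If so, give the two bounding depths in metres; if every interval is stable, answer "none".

Evaluate Δρ/ρ₀ = −αΔT + βΔS across each adjacent pair:
  22–97 m: −αΔT+βΔS = −(2.4 × 10⁻⁴)(-3.6)+(8 × 10⁻⁴)(-0.66) = 3.4 × 10⁻⁴ → stable
  97–115 m: −αΔT+βΔS = −(2.4 × 10⁻⁴)(-3.4)+(8 × 10⁻⁴)(-0.20) = 6.6 × 10⁻⁴ → stable
  115–128 m: −αΔT+βΔS = −(2.4 × 10⁻⁴)(-1.9)+(8 × 10⁻⁴)(+0.24) = 6.5 × 10⁻⁴ → stable
  128–181 m: −αΔT+βΔS = −(2.4 × 10⁻⁴)(+0.0)+(8 × 10⁻⁴)(+0.49) = 3.9 × 10⁻⁴ → stable
Every interval has Δρ > 0: the column is stably stratified throughout.

none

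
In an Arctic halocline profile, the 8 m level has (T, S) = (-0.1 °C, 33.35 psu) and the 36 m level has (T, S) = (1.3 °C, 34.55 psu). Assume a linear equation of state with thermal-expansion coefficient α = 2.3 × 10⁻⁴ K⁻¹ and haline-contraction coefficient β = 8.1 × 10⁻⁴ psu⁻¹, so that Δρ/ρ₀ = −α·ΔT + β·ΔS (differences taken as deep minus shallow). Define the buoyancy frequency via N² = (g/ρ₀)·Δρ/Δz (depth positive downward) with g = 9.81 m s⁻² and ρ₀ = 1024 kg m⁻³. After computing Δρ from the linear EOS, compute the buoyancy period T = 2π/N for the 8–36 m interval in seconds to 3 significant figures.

416 s

ΔT = +1.4 K, ΔS = +1.20 psu (deep − shallow).
Δρ/ρ₀ = −αΔT + βΔS = -3.22 × 10⁻⁴ + 9.72 × 10⁻⁴ = 6.50 × 10⁻⁴, so Δρ ≈ 0.6656 kg m⁻³.
N² = (g/ρ₀)·Δρ/Δz = g·(Δρ/ρ₀)/Δz = 9.81 × 6.50 × 10⁻⁴ / 28 = 2.2773 × 10⁻⁴ s⁻².
N = √(2.2773 × 10⁻⁴) = 0.015091 rad s⁻¹ → T = 2π/N = 416.35 s ≈ 416 s.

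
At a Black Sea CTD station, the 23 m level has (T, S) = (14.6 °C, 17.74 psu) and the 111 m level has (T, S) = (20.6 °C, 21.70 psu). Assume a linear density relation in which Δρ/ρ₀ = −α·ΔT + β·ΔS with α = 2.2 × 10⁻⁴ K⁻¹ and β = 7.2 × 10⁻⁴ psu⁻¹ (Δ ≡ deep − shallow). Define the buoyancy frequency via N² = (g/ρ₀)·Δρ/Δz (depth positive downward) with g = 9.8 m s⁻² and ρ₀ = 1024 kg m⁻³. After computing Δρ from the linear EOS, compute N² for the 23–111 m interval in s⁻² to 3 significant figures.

ΔT = +6.0 K, ΔS = +3.96 psu (deep − shallow).
Δρ/ρ₀ = −αΔT + βΔS = -1.32 × 10⁻³ + 2.8512 × 10⁻³ = 1.5312 × 10⁻³, so Δρ ≈ 1.568 kg m⁻³.
N² = (g/ρ₀)·Δρ/Δz = g·(Δρ/ρ₀)/Δz = 9.8 × 1.5312 × 10⁻³ / 88 = 1.7052 × 10⁻⁴ s⁻² ≈ 1.71 × 10⁻⁴ s⁻².

1.71 × 10⁻⁴ s⁻²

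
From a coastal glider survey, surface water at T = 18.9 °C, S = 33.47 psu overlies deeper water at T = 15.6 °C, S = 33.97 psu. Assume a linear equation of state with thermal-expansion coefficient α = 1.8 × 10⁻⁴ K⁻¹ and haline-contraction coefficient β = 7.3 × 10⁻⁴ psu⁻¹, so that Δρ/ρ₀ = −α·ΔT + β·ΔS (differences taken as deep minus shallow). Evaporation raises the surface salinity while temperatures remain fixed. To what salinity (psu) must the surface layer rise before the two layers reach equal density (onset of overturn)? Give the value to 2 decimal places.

34.78 psu

Neutral buoyancy requires −α(T_deep − T_surf) + β(S_deep − S_surf′) = 0.
S_surf′ = S_deep − (α/β)·ΔT = 33.97 − (1.8 × 10⁻⁴/7.3 × 10⁻⁴)·(-3.3) = 34.7837 psu.
Increase required: 34.7837 − 33.47 = 1.3137 psu.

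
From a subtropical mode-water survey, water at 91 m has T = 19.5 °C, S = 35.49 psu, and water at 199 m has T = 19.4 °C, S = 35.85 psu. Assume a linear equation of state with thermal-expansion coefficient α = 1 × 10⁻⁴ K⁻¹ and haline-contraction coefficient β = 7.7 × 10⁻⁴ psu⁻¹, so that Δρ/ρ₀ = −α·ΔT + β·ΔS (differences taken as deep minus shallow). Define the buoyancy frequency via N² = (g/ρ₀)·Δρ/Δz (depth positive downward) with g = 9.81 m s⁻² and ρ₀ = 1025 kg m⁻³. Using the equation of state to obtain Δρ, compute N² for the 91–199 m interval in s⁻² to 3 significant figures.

ΔT = -0.1 K, ΔS = +0.36 psu (deep − shallow).
Δρ/ρ₀ = −αΔT + βΔS = 1.00 × 10⁻⁵ + 2.772 × 10⁻⁴ = 2.872 × 10⁻⁴, so Δρ ≈ 0.2944 kg m⁻³.
N² = (g/ρ₀)·Δρ/Δz = g·(Δρ/ρ₀)/Δz = 9.81 × 2.872 × 10⁻⁴ / 108 = 2.6087 × 10⁻⁵ s⁻² ≈ 2.61 × 10⁻⁵ s⁻².

2.61 × 10⁻⁵ s⁻²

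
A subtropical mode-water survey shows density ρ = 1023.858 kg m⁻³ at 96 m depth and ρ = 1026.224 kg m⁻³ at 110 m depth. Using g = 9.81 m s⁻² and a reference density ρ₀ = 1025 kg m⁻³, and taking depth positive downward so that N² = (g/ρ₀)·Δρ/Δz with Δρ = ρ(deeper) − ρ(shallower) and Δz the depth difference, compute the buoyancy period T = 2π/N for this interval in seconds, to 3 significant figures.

156 s

Δρ = 1026.224 − 1023.858 = 2.366 kg m⁻³ over Δz = 110 − 96 = 14 m.
N² = (9.81/1025) × (2.366/14) = 1.6175 × 10⁻³ s⁻².
N = √(1.6175 × 10⁻³) = 0.040218 rad s⁻¹, so T = 2π/N = 156.23 s ≈ 156 s.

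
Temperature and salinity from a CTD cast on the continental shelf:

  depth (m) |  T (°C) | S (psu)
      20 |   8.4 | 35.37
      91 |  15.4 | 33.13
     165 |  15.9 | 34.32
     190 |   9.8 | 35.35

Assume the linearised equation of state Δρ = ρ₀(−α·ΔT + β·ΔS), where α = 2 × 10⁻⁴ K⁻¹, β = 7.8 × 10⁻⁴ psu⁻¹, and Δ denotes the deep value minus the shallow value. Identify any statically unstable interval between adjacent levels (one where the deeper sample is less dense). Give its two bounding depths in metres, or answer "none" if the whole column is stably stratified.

20–91 m

Evaluate Δρ/ρ₀ = −αΔT + βΔS across each adjacent pair:
  20–91 m: −αΔT+βΔS = −(2 × 10⁻⁴)(+7.0)+(7.8 × 10⁻⁴)(-2.24) = -3.1 × 10⁻³ → UNSTABLE
  91–165 m: −αΔT+βΔS = −(2 × 10⁻⁴)(+0.5)+(7.8 × 10⁻⁴)(+1.19) = 8.3 × 10⁻⁴ → stable
  165–190 m: −αΔT+βΔS = −(2 × 10⁻⁴)(-6.1)+(7.8 × 10⁻⁴)(+1.03) = 2.0 × 10⁻³ → stable
The 20–91 m interval has Δρ < 0: lighter water underlies denser water.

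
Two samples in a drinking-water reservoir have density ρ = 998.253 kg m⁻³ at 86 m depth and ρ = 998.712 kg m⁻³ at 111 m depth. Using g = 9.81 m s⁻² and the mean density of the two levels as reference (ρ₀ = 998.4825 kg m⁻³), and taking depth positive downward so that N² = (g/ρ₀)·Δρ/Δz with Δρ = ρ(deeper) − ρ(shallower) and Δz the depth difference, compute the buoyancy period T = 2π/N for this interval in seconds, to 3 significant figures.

Δρ = 998.712 − 998.253 = 0.459 kg m⁻³ over Δz = 111 − 86 = 25 m.
N² = (9.81/998.4825) × (0.459/25) = 1.8039 × 10⁻⁴ s⁻².
N = √(1.8039 × 10⁻⁴) = 0.013431 rad s⁻¹, so T = 2π/N = 467.81 s ≈ 468 s.
N² > 0, so the interval is statically stable.

468 s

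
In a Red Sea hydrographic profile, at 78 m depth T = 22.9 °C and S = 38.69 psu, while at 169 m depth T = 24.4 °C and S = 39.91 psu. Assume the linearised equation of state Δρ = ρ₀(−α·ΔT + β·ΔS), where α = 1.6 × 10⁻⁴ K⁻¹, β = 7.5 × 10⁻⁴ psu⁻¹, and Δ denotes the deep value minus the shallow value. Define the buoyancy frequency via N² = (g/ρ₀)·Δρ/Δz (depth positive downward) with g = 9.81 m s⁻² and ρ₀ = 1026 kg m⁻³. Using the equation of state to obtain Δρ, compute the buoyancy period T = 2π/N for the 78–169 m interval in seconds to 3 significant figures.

ΔT = +1.5 K, ΔS = +1.22 psu (deep − shallow).
Δρ/ρ₀ = −αΔT + βΔS = -2.40 × 10⁻⁴ + 9.15 × 10⁻⁴ = 6.75 × 10⁻⁴, so Δρ ≈ 0.6925 kg m⁻³.
N² = (g/ρ₀)·Δρ/Δz = g·(Δρ/ρ₀)/Δz = 9.81 × 6.75 × 10⁻⁴ / 91 = 7.2766 × 10⁻⁵ s⁻².
N = √(7.2766 × 10⁻⁵) = 8.5303 × 10⁻³ rad s⁻¹ → T = 2π/N = 736.57 s ≈ 737 s.

737 s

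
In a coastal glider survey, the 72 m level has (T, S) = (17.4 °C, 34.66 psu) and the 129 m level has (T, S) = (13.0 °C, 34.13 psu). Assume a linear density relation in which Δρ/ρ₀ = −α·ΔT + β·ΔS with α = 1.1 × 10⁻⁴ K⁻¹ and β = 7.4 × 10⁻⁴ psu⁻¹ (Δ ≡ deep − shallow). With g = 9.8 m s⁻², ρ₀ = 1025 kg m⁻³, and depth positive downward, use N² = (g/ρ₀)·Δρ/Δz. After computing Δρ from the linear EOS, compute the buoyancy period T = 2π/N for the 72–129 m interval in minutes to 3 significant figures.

26.4 min

ΔT = -4.4 K, ΔS = -0.53 psu (deep − shallow).
Δρ/ρ₀ = −αΔT + βΔS = 4.84 × 10⁻⁴ − 3.922 × 10⁻⁴ = 9.18 × 10⁻⁵, so Δρ ≈ 0.09410 kg m⁻³.
N² = (g/ρ₀)·Δρ/Δz = g·(Δρ/ρ₀)/Δz = 9.8 × 9.18 × 10⁻⁵ / 57 = 1.5783 × 10⁻⁵ s⁻².
N = √(1.5783 × 10⁻⁵) = 3.9728 × 10⁻³ rad s⁻¹ → T = 2π/N = 1.5816 × 10³ s = 26.360 min ≈ 26.4 min.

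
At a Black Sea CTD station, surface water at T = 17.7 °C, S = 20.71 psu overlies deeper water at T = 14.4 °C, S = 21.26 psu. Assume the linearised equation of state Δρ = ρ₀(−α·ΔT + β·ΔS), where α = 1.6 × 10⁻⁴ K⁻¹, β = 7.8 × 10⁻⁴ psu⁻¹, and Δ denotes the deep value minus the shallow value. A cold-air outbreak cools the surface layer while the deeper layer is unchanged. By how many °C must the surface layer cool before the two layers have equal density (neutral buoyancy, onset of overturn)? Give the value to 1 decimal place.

6.0 °C

Neutral buoyancy requires Δρ = 0, i.e. −α(T_deep − T_surf′) + β(S_deep − S_surf) = 0.
T_surf′ = T_deep − (β/α)·ΔS = 14.4 − (7.8 × 10⁻⁴/1.6 × 10⁻⁴)·(+0.55) = 11.719 °C.
Cooling required: 17.7 − (11.719) = 5.981 °C.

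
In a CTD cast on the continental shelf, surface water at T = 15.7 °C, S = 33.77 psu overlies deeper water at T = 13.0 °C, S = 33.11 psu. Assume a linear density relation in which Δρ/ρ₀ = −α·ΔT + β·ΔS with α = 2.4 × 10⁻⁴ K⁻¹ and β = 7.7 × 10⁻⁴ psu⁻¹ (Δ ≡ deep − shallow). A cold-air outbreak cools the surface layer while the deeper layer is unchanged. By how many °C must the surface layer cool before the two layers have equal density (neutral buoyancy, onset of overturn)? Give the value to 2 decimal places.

0.58 °C

Neutral buoyancy requires Δρ = 0, i.e. −α(T_deep − T_surf′) + β(S_deep − S_surf) = 0.
T_surf′ = T_deep − (β/α)·ΔS = 13.0 − (7.7 × 10⁻⁴/2.4 × 10⁻⁴)·(-0.66) = 15.1175 °C.
Cooling required: 15.7 − (15.1175) = 0.5825 °C.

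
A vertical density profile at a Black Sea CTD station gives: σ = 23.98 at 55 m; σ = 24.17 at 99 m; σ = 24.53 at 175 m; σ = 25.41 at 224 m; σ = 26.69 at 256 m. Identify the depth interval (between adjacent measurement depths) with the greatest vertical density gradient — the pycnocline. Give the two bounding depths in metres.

224–256 m

Compute the density gradient over each adjacent pair:
  55–99 m: Δρ/Δz = 0.19/44 = 4.3 × 10⁻³ kg m⁻⁴
  99–175 m: Δρ/Δz = 0.36/76 = 4.7 × 10⁻³ kg m⁻⁴
  175–224 m: Δρ/Δz = 0.88/49 = 0.018 kg m⁻⁴
  224–256 m: Δρ/Δz = 1.28/32 = 0.040 kg m⁻⁴
The largest gradient is in the 224–256 m interval — the pycnocline.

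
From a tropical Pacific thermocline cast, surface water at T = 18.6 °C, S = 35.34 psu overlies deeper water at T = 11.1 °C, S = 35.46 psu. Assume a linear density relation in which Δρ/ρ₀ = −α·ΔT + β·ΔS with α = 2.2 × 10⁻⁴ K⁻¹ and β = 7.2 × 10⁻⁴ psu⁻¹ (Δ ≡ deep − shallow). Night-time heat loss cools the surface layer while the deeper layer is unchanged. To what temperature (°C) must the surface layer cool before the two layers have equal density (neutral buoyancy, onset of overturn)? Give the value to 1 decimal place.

10.7 °C

Neutral buoyancy requires Δρ = 0, i.e. −α(T_deep − T_surf′) + β(S_deep − S_surf) = 0.
T_surf′ = T_deep − (β/α)·ΔS = 11.1 − (7.2 × 10⁻⁴/2.2 × 10⁻⁴)·(+0.12) = 10.707 °C.
Cooling required: 18.6 − (10.707) = 7.893 °C.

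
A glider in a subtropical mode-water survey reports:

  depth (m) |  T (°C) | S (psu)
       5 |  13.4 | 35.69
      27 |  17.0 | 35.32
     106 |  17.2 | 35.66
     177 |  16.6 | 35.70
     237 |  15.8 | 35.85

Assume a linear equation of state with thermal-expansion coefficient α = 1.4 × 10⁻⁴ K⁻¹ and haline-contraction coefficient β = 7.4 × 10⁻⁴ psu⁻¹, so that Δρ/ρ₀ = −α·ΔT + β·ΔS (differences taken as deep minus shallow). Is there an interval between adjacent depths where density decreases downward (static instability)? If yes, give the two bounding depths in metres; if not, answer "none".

Evaluate Δρ/ρ₀ = −αΔT + βΔS across each adjacent pair:
  5–27 m: −αΔT+βΔS = −(1.4 × 10⁻⁴)(+3.6)+(7.4 × 10⁻⁴)(-0.37) = -7.8 × 10⁻⁴ → UNSTABLE
  27–106 m: −αΔT+βΔS = −(1.4 × 10⁻⁴)(+0.2)+(7.4 × 10⁻⁴)(+0.34) = 2.2 × 10⁻⁴ → stable
  106–177 m: −αΔT+βΔS = −(1.4 × 10⁻⁴)(-0.6)+(7.4 × 10⁻⁴)(+0.04) = 1.1 × 10⁻⁴ → stable
  177–237 m: −αΔT+βΔS = −(1.4 × 10⁻⁴)(-0.8)+(7.4 × 10⁻⁴)(+0.15) = 2.2 × 10⁻⁴ → stable
The 5–27 m interval has Δρ < 0: lighter water underlies denser water.

5–27 m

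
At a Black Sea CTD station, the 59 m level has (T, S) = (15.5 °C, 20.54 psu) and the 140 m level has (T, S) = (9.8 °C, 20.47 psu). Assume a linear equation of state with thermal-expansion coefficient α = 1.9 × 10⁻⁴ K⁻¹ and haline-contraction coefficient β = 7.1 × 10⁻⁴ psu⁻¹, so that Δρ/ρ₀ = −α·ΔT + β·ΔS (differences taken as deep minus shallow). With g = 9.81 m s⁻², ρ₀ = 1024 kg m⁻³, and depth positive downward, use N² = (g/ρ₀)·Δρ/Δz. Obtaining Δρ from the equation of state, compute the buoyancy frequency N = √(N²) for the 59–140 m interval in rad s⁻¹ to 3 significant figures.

ΔT = -5.7 K, ΔS = -0.07 psu (deep − shallow).
Δρ/ρ₀ = −αΔT + βΔS = 1.083 × 10⁻³ − 4.97 × 10⁻⁵ = 1.0333 × 10⁻³, so Δρ ≈ 1.058 kg m⁻³.
N² = (g/ρ₀)·Δρ/Δz = g·(Δρ/ρ₀)/Δz = 9.81 × 1.0333 × 10⁻³ / 81 = 1.2514 × 10⁻⁴ s⁻².
N = √(1.2514 × 10⁻⁴) = 0.011187 rad s⁻¹ ≈ 0.0112 rad s⁻¹.

0.0112 rad s⁻¹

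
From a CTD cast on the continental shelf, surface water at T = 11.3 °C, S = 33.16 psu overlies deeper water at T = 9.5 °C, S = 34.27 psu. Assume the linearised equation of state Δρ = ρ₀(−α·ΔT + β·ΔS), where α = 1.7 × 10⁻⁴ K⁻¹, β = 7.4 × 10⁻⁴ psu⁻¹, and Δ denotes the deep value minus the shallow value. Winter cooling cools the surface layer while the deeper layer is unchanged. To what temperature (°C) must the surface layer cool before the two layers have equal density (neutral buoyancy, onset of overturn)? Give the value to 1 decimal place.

Neutral buoyancy requires Δρ = 0, i.e. −α(T_deep − T_surf′) + β(S_deep − S_surf) = 0.
T_surf′ = T_deep − (β/α)·ΔS = 9.5 − (7.4 × 10⁻⁴/1.7 × 10⁻⁴)·(+1.11) = 4.668 °C.
Cooling required: 11.3 − (4.668) = 6.632 °C.

4.7 °C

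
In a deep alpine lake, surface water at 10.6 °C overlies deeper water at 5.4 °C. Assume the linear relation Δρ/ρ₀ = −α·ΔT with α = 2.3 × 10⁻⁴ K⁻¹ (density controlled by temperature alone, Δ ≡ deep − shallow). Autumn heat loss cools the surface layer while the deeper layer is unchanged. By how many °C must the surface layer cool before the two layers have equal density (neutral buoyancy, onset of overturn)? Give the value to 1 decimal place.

With temperature the only control, equal density requires T_surf′ = T_deep.
T_surf′ = 5.4 °C.
Cooling required: 10.6 − 5.4 = 5.2 °C.

5.2 °C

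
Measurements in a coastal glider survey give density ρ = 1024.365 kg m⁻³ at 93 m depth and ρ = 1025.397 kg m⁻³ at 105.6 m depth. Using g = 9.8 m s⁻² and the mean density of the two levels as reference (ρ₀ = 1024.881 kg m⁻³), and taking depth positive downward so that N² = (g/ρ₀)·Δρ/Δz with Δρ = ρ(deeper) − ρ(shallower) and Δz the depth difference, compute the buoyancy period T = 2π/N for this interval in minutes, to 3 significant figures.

3.74 min

Δρ = 1025.397 − 1024.365 = 1.032 kg m⁻³ over Δz = 105.6 − 93 = 12.6 m.
N² = (9.8/1024.881) × (1.032/12.6) = 7.8318 × 10⁻⁴ s⁻².
N = √(7.8318 × 10⁻⁴) = 0.027985 rad s⁻¹, so T = 2π/N = 224.52 s = 3.7420 min ≈ 3.74 min.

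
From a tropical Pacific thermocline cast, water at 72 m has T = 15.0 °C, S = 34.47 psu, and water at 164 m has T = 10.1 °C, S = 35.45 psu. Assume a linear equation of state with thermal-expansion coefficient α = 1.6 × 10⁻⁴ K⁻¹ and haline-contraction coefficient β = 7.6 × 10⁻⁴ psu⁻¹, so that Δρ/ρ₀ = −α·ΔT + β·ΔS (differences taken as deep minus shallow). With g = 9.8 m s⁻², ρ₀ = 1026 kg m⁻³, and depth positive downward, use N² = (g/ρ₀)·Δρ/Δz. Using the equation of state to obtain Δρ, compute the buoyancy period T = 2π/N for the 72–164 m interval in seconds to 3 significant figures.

492 s

ΔT = -4.9 K, ΔS = +0.98 psu (deep − shallow).
Δρ/ρ₀ = −αΔT + βΔS = 7.84 × 10⁻⁴ + 7.448 × 10⁻⁴ = 1.5288 × 10⁻³, so Δρ ≈ 1.569 kg m⁻³.
N² = (g/ρ₀)·Δρ/Δz = g·(Δρ/ρ₀)/Δz = 9.8 × 1.5288 × 10⁻³ / 92 = 1.6285 × 10⁻⁴ s⁻².
N = √(1.6285 × 10⁻⁴) = 0.012761 rad s⁻¹ → T = 2π/N = 492.37 s ≈ 492 s.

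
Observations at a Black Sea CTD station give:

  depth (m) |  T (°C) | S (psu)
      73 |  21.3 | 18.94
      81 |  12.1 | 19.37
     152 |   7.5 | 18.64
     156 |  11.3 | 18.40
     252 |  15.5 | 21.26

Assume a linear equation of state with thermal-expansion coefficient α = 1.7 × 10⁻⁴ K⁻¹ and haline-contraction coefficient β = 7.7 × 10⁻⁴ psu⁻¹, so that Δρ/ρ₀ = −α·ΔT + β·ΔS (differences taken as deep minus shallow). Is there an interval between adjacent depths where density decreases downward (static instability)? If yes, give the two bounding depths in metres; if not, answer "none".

Evaluate Δρ/ρ₀ = −αΔT + βΔS across each adjacent pair:
  73–81 m: −αΔT+βΔS = −(1.7 × 10⁻⁴)(-9.2)+(7.7 × 10⁻⁴)(+0.43) = 1.9 × 10⁻³ → stable
  81–152 m: −αΔT+βΔS = −(1.7 × 10⁻⁴)(-4.6)+(7.7 × 10⁻⁴)(-0.73) = 2.2 × 10⁻⁴ → stable
  152–156 m: −αΔT+βΔS = −(1.7 × 10⁻⁴)(+3.8)+(7.7 × 10⁻⁴)(-0.24) = -8.3 × 10⁻⁴ → UNSTABLE
  156–252 m: −αΔT+βΔS = −(1.7 × 10⁻⁴)(+4.2)+(7.7 × 10⁻⁴)(+2.86) = 1.5 × 10⁻³ → stable
The 152–156 m interval has Δρ < 0: lighter water underlies denser water.

152–156 m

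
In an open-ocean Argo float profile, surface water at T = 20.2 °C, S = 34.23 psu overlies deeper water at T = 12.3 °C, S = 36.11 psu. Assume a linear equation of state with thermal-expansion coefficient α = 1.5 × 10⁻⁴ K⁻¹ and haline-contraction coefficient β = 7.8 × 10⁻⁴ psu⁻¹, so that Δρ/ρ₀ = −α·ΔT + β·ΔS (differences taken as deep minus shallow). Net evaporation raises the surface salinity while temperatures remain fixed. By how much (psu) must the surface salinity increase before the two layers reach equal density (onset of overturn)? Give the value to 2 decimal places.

Neutral buoyancy requires −α(T_deep − T_surf) + β(S_deep − S_surf′) = 0.
S_surf′ = S_deep − (α/β)·ΔT = 36.11 − (1.5 × 10⁻⁴/7.8 × 10⁻⁴)·(-7.9) = 37.6292 psu.
Increase required: 37.6292 − 34.23 = 3.3992 psu.

3.40 psu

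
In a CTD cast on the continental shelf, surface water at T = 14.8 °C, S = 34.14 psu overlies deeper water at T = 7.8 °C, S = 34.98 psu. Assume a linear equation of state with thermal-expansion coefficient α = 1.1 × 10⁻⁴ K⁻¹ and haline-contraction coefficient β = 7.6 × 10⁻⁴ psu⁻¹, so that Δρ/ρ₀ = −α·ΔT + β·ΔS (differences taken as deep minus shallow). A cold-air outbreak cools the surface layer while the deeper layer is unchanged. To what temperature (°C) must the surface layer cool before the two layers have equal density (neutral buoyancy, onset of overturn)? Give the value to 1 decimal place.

Neutral buoyancy requires Δρ = 0, i.e. −α(T_deep − T_surf′) + β(S_deep − S_surf) = 0.
T_surf′ = T_deep − (β/α)·ΔS = 7.8 − (7.6 × 10⁻⁴/1.1 × 10⁻⁴)·(+0.84) = 1.996 °C.
Cooling required: 14.8 − (1.996) = 12.804 °C.

2.0 °C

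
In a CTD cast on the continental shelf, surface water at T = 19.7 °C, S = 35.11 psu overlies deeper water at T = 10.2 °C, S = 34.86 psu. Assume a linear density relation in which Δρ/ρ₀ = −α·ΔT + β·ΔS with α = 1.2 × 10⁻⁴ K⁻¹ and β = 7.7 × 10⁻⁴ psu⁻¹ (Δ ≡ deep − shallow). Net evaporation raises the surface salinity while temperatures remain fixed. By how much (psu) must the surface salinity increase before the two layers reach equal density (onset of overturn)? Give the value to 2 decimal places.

Neutral buoyancy requires −α(T_deep − T_surf) + β(S_deep − S_surf′) = 0.
S_surf′ = S_deep − (α/β)·ΔT = 34.86 − (1.2 × 10⁻⁴/7.7 × 10⁻⁴)·(-9.5) = 36.3405 psu.
Increase required: 36.3405 − 35.11 = 1.2305 psu.

1.23 psu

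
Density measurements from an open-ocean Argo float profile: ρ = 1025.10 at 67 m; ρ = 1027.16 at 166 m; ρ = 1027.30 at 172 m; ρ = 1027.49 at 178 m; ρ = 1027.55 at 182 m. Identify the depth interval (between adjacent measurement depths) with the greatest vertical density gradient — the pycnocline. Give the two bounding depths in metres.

Compute the density gradient over each adjacent pair:
  67–166 m: Δρ/Δz = 2.06/99 = 0.021 kg m⁻⁴
  166–172 m: Δρ/Δz = 0.14/6 = 0.023 kg m⁻⁴
  172–178 m: Δρ/Δz = 0.19/6 = 0.032 kg m⁻⁴
  178–182 m: Δρ/Δz = 0.06/4 = 0.015 kg m⁻⁴
The largest gradient is in the 172–178 m interval — the pycnocline.

172–178 m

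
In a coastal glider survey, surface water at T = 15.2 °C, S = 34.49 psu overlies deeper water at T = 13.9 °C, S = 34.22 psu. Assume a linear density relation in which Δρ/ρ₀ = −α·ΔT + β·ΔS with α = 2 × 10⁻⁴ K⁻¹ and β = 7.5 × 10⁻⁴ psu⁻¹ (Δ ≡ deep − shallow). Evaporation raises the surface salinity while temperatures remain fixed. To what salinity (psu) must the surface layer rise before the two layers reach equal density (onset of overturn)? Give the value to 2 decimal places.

Neutral buoyancy requires −α(T_deep − T_surf) + β(S_deep − S_surf′) = 0.
S_surf′ = S_deep − (α/β)·ΔT = 34.22 − (2 × 10⁻⁴/7.5 × 10⁻⁴)·(-1.3) = 34.5667 psu.
Increase required: 34.5667 − 34.49 = 0.0767 psu.

34.57 psu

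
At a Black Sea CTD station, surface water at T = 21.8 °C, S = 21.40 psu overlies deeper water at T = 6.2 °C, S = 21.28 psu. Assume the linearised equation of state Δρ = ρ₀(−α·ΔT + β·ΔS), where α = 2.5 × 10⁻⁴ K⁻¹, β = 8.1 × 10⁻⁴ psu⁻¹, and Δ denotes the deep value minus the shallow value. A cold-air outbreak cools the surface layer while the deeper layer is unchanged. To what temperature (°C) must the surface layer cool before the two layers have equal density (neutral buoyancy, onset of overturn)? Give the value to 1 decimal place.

Neutral buoyancy requires Δρ = 0, i.e. −α(T_deep − T_surf′) + β(S_deep − S_surf) = 0.
T_surf′ = T_deep − (β/α)·ΔS = 6.2 − (8.1 × 10⁻⁴/2.5 × 10⁻⁴)·(-0.12) = 6.589 °C.
Cooling required: 21.8 − (6.589) = 15.211 °C.

6.6 °C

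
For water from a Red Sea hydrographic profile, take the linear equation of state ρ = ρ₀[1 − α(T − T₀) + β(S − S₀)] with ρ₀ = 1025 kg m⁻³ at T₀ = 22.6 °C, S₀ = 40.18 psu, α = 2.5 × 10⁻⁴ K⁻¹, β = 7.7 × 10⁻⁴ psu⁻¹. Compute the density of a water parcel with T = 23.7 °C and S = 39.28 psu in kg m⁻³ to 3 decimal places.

T − T₀ = +1.1 K, S − S₀ = -0.90 psu.
Bracket = 1 − α·(+1.1) + β·(-0.90) = 1 + (-9.68 × 10⁻⁴) = 0.9990320.
ρ = 1025 × 0.9990320 = 1024.008 kg m⁻³.

1024.008 kg m⁻³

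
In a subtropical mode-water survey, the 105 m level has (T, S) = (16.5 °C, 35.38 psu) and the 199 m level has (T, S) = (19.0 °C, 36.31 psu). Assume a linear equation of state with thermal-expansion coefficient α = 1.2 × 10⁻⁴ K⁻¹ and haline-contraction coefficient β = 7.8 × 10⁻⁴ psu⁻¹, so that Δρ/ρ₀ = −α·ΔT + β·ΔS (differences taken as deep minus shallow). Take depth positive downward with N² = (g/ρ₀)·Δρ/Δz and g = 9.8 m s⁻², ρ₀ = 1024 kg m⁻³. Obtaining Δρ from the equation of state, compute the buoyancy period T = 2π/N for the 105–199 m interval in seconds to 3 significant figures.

943 s

ΔT = +2.5 K, ΔS = +0.93 psu (deep − shallow).
Δρ/ρ₀ = −αΔT + βΔS = -3.00 × 10⁻⁴ + 7.254 × 10⁻⁴ = 4.254 × 10⁻⁴, so Δρ ≈ 0.4356 kg m⁻³.
N² = (g/ρ₀)·Δρ/Δz = g·(Δρ/ρ₀)/Δz = 9.8 × 4.254 × 10⁻⁴ / 94 = 4.4350 × 10⁻⁵ s⁻².
N = √(4.4350 × 10⁻⁵) = 6.6596 × 10⁻³ rad s⁻¹ → T = 2π/N = 943.48 s ≈ 943 s.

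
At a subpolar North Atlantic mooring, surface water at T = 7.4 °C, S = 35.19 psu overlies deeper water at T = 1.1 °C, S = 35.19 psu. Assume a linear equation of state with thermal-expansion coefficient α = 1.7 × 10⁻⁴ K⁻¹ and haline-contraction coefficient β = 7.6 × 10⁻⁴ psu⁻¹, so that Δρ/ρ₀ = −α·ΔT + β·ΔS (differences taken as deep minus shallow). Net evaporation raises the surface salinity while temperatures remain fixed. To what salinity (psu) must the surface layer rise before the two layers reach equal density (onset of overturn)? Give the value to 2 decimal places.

Neutral buoyancy requires −α(T_deep − T_surf) + β(S_deep − S_surf′) = 0.
S_surf′ = S_deep − (α/β)·ΔT = 35.19 − (1.7 × 10⁻⁴/7.6 × 10⁻⁴)·(-6.3) = 36.5992 psu.
Increase required: 36.5992 − 35.19 = 1.4092 psu.

36.60 psu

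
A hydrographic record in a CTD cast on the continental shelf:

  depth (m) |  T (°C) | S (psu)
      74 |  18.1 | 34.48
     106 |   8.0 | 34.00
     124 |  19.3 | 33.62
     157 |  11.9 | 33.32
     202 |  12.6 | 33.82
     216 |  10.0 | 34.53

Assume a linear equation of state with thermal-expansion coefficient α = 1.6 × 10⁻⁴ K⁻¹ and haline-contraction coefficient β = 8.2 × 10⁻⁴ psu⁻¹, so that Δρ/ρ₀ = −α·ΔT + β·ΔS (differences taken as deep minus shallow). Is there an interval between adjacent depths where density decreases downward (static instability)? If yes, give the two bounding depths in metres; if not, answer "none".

106–124 m

Evaluate Δρ/ρ₀ = −αΔT + βΔS across each adjacent pair:
  74–106 m: −αΔT+βΔS = −(1.6 × 10⁻⁴)(-10.1)+(8.2 × 10⁻⁴)(-0.48) = 1.2 × 10⁻³ → stable
  106–124 m: −αΔT+βΔS = −(1.6 × 10⁻⁴)(+11.3)+(8.2 × 10⁻⁴)(-0.38) = -2.1 × 10⁻³ → UNSTABLE
  124–157 m: −αΔT+βΔS = −(1.6 × 10⁻⁴)(-7.4)+(8.2 × 10⁻⁴)(-0.30) = 9.4 × 10⁻⁴ → stable
  157–202 m: −αΔT+βΔS = −(1.6 × 10⁻⁴)(+0.7)+(8.2 × 10⁻⁴)(+0.50) = 3.0 × 10⁻⁴ → stable
  202–216 m: −αΔT+βΔS = −(1.6 × 10⁻⁴)(-2.6)+(8.2 × 10⁻⁴)(+0.71) = 1.0 × 10⁻³ → stable
The 106–124 m interval has Δρ < 0: lighter water underlies denser water.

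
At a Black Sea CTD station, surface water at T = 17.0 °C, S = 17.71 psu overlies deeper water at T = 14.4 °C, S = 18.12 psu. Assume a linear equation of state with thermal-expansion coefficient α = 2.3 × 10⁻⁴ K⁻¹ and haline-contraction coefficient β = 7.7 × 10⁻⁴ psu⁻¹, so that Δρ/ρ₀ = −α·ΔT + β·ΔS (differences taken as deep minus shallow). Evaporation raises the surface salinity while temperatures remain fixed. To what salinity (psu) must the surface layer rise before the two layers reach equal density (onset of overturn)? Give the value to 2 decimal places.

18.90 psu

Neutral buoyancy requires −α(T_deep − T_surf) + β(S_deep − S_surf′) = 0.
S_surf′ = S_deep − (α/β)·ΔT = 18.12 − (2.3 × 10⁻⁴/7.7 × 10⁻⁴)·(-2.6) = 18.8966 psu.
Increase required: 18.8966 − 17.71 = 1.1866 psu.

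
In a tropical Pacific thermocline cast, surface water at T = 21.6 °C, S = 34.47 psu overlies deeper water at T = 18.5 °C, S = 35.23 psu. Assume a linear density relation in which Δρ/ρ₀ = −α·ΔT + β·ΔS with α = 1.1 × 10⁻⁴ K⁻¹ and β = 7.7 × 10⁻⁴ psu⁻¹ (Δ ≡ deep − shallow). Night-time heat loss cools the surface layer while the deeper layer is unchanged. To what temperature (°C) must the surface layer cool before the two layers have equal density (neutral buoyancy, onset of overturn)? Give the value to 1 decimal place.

Neutral buoyancy requires Δρ = 0, i.e. −α(T_deep − T_surf′) + β(S_deep − S_surf) = 0.
T_surf′ = T_deep − (β/α)·ΔS = 18.5 − (7.7 × 10⁻⁴/1.1 × 10⁻⁴)·(+0.76) = 13.180 °C.
Cooling required: 21.6 − (13.180) = 8.420 °C.

13.2 °C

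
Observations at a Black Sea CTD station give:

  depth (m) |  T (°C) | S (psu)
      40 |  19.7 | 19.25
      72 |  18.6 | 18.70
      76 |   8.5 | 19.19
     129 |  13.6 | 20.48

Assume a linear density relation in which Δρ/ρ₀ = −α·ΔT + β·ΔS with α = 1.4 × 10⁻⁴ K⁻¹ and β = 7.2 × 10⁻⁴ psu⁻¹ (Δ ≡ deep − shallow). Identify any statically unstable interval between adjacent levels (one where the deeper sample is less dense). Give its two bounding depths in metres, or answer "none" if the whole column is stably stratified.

Evaluate Δρ/ρ₀ = −αΔT + βΔS across each adjacent pair:
  40–72 m: −αΔT+βΔS = −(1.4 × 10⁻⁴)(-1.1)+(7.2 × 10⁻⁴)(-0.55) = -2.4 × 10⁻⁴ → UNSTABLE
  72–76 m: −αΔT+βΔS = −(1.4 × 10⁻⁴)(-10.1)+(7.2 × 10⁻⁴)(+0.49) = 1.8 × 10⁻³ → stable
  76–129 m: −αΔT+βΔS = −(1.4 × 10⁻⁴)(+5.1)+(7.2 × 10⁻⁴)(+1.29) = 2.1 × 10⁻⁴ → stable
The 40–72 m interval has Δρ < 0: lighter water underlies denser water.

40–72 m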